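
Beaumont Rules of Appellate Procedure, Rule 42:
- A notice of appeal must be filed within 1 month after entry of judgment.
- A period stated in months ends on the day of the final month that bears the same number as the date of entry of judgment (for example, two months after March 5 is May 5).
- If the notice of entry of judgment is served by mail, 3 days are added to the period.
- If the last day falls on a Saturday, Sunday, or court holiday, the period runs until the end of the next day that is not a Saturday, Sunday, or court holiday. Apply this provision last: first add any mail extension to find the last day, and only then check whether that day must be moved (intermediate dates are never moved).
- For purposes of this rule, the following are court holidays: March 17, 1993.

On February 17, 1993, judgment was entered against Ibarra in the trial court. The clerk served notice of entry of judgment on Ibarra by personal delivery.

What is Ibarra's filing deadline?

1 month after February 17, 1993 is March 17, 1993.
Service was not by mail, so no mail extension applies.
March 17, 1993 is a listed holiday. The next qualifying day is March 18, 1993.

March 18, 1993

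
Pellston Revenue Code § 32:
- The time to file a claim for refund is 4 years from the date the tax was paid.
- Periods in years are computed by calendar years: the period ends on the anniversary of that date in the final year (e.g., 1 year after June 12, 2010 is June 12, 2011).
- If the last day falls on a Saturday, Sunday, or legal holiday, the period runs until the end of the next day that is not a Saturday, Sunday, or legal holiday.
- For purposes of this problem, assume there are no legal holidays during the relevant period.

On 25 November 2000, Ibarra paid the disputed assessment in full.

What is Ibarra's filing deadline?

4 years after 25 November 2000 is November 25, 2004.
November 25, 2004 is a Thursday and not a legal holiday, so no extension applies.

November 25, 2004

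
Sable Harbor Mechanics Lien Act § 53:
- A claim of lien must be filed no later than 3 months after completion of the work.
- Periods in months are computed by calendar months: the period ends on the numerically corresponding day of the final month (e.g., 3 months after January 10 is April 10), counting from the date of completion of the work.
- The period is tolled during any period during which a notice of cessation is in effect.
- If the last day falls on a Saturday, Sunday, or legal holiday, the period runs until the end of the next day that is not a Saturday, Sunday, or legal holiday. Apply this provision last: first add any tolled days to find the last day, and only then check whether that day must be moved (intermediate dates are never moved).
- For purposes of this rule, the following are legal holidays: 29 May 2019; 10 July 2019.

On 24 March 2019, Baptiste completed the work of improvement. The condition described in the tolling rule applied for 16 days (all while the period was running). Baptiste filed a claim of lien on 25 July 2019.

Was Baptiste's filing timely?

No

3 months after 24 March 2019 is June 24, 2019.
Tolling adds 16 days: June 24, 2019 + 16 days = July 10, 2019.
July 10, 2019 is a listed holiday. The next qualifying day is July 11, 2019.
The deadline is July 11, 2019; the filing on July 25, 2019 is after that date.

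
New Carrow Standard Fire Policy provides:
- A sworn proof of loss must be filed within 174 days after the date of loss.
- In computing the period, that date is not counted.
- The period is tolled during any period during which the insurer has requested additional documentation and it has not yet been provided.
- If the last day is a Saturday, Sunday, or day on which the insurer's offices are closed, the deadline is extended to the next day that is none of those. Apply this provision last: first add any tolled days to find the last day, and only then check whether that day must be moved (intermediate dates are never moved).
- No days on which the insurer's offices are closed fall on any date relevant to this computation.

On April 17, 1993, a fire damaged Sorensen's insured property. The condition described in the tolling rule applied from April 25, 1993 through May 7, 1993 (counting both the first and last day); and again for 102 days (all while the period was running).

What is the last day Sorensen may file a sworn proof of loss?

January 31, 1994

174 days after April 17, 1993 is October 8, 1993.
From April 25, 1993 through May 7, 1993 inclusive is 13 days; tolling adds 13 days: October 8, 1993 + 13 days = October 21, 1993.
Tolling adds 102 days: October 21, 1993 + 102 days = January 31, 1994.
January 31, 1994 is a Monday and not a day on which the insurer's offices are closed, so no extension applies.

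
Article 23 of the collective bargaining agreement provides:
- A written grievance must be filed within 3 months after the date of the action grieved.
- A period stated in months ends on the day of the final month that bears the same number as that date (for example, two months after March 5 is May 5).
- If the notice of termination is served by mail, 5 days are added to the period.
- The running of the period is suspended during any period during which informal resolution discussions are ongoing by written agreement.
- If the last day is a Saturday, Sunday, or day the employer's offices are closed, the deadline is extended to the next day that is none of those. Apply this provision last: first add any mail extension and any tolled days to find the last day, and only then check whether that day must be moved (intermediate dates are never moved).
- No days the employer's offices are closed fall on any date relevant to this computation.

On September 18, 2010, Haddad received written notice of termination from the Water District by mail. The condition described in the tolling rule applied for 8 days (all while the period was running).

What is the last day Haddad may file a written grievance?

December 31, 2010

3 months after September 18, 2010 is December 18, 2010.
Service was by mail, adding 5 days: December 18, 2010 + 5 days = December 23, 2010.
Tolling adds 8 days: December 23, 2010 + 8 days = December 31, 2010.
December 31, 2010 is a Friday and not a day the employer's offices are closed, so no extension applies.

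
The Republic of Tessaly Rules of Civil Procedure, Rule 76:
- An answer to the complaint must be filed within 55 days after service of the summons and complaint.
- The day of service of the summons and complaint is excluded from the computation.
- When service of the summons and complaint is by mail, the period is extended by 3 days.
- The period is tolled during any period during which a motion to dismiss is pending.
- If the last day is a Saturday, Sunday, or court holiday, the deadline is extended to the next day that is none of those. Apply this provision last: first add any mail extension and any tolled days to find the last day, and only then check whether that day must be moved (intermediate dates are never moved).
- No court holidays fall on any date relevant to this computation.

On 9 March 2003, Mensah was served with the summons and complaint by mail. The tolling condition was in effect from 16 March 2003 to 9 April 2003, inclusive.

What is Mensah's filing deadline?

55 days after 9 March 2003 is May 3, 2003.
Service was by mail, adding 3 days: May 3, 2003 + 3 days = May 6, 2003.
From March 16, 2003 through April 9, 2003 inclusive is 25 days; tolling adds 25 days: May 6, 2003 + 25 days = May 31, 2003.
May 31, 2003 is Saturday; June 1, 2003 is Sunday. The next qualifying day is June 2, 2003.

June 2, 2003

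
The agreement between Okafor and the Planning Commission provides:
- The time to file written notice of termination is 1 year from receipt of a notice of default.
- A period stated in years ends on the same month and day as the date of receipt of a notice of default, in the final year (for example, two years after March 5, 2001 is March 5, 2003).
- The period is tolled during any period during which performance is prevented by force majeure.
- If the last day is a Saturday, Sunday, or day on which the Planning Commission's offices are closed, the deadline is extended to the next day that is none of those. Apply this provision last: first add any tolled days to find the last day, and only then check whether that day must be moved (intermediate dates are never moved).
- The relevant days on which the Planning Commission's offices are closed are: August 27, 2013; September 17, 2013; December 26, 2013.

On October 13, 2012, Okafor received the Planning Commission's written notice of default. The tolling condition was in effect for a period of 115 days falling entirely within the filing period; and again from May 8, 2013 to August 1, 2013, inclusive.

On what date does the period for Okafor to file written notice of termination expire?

1 year after October 13, 2012 is October 13, 2013.
Tolling adds 115 days: October 13, 2013 + 115 days = February 5, 2014.
From May 8, 2013 through August 1, 2013 inclusive is 86 days; tolling adds 86 days: February 5, 2014 + 86 days = May 2, 2014.
May 2, 2014 is a Friday and not a day on which the Planning Commission's offices are closed, so no extension applies.

May 2, 2014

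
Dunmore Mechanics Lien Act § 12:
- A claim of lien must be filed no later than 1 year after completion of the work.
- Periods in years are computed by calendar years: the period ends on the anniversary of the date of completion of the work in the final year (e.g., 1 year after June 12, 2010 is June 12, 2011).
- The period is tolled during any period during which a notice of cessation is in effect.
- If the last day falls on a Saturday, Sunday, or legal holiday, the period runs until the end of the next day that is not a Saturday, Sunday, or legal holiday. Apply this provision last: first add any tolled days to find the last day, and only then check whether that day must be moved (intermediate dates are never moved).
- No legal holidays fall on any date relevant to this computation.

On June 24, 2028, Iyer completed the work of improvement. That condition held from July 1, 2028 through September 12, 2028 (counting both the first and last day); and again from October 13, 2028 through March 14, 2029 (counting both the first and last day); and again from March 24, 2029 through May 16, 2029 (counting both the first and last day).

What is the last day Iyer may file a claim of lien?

1 year after June 24, 2028 is June 24, 2029.
From July 1, 2028 through September 12, 2028 inclusive is 74 days; tolling adds 74 days: June 24, 2029 + 74 days = September 6, 2029.
From October 13, 2028 through March 14, 2029 inclusive is 153 days; tolling adds 153 days: September 6, 2029 + 153 days = February 6, 2030.
From March 24, 2029 through May 16, 2029 inclusive is 54 days; tolling adds 54 days: February 6, 2030 + 54 days = April 1, 2030.
April 1, 2030 is a Monday and not a legal holiday, so no extension applies.

April 1, 2030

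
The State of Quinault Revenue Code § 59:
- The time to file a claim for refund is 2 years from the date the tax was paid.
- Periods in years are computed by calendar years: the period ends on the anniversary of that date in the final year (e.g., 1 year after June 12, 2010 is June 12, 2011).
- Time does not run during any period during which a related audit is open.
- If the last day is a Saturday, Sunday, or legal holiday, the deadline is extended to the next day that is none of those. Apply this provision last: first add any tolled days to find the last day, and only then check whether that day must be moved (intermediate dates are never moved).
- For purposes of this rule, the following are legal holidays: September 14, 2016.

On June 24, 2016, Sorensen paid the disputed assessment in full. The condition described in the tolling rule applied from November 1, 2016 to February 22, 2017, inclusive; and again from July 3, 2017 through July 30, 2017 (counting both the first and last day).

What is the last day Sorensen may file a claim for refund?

2 years after June 24, 2016 is June 24, 2018.
From November 1, 2016 through February 22, 2017 inclusive is 114 days; tolling adds 114 days: June 24, 2018 + 114 days = October 16, 2018.
From July 3, 2017 through July 30, 2017 inclusive is 28 days; tolling adds 28 days: October 16, 2018 + 28 days = November 13, 2018.
November 13, 2018 is a Tuesday and not a legal holiday, so no extension applies.

November 13, 2018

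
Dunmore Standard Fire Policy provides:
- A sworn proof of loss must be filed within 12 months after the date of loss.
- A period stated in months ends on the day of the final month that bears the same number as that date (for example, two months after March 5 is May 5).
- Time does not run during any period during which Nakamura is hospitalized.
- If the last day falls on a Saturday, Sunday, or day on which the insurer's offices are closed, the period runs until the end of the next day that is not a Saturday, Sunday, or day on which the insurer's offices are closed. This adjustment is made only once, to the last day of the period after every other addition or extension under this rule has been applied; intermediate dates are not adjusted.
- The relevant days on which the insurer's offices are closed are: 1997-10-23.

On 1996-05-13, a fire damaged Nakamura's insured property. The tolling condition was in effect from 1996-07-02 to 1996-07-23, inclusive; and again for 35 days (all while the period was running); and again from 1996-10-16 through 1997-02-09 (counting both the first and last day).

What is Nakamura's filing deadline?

November 3, 1997

12 months after 1996-05-13 is May 13, 1997.
From July 2, 1996 through July 23, 1996 inclusive is 22 days; tolling adds 22 days: May 13, 1997 + 22 days = June 4, 1997.
Tolling adds 35 days: June 4, 1997 + 35 days = July 9, 1997.
From October 16, 1996 through February 9, 1997 inclusive is 117 days; tolling adds 117 days: July 9, 1997 + 117 days = November 3, 1997.
November 3, 1997 is a Monday and not a day on which the insurer's offices are closed, so no extension applies.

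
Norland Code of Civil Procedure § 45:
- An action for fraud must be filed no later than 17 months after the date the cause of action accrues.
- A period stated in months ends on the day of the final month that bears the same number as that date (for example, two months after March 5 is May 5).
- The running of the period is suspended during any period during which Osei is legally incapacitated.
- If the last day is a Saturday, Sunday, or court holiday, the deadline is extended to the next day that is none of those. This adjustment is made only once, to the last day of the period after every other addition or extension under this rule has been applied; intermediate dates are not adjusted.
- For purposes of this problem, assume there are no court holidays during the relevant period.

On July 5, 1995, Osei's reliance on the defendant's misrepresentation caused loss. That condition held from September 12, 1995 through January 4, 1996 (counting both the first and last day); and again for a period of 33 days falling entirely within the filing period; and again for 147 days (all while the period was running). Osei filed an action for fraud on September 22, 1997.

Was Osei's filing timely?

17 months after July 5, 1995 is December 5, 1996.
From September 12, 1995 through January 4, 1996 inclusive is 115 days; tolling adds 115 days: December 5, 1996 + 115 days = March 30, 1997.
Tolling adds 33 days: March 30, 1997 + 33 days = May 2, 1997.
Tolling adds 147 days: May 2, 1997 + 147 days = September 26, 1997.
September 26, 1997 is a Friday and not a court holiday, so no extension applies.
The deadline is September 26, 1997; the filing on September 22, 1997 is on or before that date.

Yes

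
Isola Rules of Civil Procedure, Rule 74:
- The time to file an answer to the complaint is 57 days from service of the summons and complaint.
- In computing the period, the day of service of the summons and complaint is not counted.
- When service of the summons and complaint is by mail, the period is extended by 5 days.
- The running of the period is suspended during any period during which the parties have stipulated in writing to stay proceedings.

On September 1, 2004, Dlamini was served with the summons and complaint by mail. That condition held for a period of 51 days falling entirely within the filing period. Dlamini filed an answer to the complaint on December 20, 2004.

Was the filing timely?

Yes

57 days after September 1, 2004 is October 28, 2004.
Service was by mail, adding 5 days: October 28, 2004 + 5 days = November 2, 2004.
Tolling adds 51 days: November 2, 2004 + 51 days = December 23, 2004.
The deadline is December 23, 2004; the filing on December 20, 2004 is on or before that date.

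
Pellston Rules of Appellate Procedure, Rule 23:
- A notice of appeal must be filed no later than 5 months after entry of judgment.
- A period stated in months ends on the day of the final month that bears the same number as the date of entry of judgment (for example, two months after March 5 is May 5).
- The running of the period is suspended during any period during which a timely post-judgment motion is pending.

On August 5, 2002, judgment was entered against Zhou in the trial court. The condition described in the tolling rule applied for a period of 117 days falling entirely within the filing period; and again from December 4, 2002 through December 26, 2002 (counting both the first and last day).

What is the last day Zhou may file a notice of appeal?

May 25, 2003

5 months after August 5, 2002 is January 5, 2003.
Tolling adds 117 days: January 5, 2003 + 117 days = May 2, 2003.
From December 4, 2002 through December 26, 2002 inclusive is 23 days; tolling adds 23 days: May 2, 2003 + 23 days = May 25, 2003.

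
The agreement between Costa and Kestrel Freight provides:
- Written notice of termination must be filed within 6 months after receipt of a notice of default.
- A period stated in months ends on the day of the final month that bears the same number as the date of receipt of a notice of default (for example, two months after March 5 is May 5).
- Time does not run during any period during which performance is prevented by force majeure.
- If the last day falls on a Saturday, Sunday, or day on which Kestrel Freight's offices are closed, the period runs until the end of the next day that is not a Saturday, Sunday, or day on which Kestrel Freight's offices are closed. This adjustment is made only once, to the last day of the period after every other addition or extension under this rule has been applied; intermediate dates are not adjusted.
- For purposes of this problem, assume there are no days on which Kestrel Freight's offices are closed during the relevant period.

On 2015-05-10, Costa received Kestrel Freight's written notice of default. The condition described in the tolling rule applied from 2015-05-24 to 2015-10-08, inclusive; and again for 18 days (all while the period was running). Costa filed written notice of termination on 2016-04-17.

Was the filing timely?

No

6 months after 2015-05-10 is November 10, 2015.
From May 24, 2015 through October 8, 2015 inclusive is 138 days; tolling adds 138 days: November 10, 2015 + 138 days = March 27, 2016.
Tolling adds 18 days: March 27, 2016 + 18 days = April 14, 2016.
April 14, 2016 is a Thursday and not a day on which Kestrel Freight's offices are closed, so no extension applies.
The deadline is April 14, 2016; the filing on April 17, 2016 is after that date.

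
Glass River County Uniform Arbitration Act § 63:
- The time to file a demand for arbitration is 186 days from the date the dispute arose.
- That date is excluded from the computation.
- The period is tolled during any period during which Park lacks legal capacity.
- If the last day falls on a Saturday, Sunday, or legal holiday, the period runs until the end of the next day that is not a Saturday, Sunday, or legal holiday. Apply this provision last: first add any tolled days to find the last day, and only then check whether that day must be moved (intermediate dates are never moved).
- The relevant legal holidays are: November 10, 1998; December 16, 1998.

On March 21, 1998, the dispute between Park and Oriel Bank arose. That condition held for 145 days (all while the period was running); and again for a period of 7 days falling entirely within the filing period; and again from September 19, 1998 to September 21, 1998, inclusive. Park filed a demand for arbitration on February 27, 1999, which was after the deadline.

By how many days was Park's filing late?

2 days

186 days after March 21, 1998 is September 23, 1998.
Tolling adds 145 days: September 23, 1998 + 145 days = February 15, 1999.
Tolling adds 7 days: February 15, 1999 + 7 days = February 22, 1999.
From September 19, 1998 through September 21, 1998 inclusive is 3 days; tolling adds 3 days: February 22, 1999 + 3 days = February 25, 1999.
February 25, 1999 is a Thursday and not a legal holiday, so no extension applies.
The deadline is February 25, 1999; from February 25, 1999 to February 27, 1999 is 2 days.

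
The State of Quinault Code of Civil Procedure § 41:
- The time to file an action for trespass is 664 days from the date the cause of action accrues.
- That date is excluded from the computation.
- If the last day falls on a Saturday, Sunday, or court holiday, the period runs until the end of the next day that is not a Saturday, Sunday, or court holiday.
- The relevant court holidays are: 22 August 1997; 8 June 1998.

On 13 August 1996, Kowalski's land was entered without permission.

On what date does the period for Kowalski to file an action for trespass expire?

June 9, 1998

664 days after 13 August 1996 is June 8, 1998.
June 8, 1998 is a listed holiday. The next qualifying day is June 9, 1998.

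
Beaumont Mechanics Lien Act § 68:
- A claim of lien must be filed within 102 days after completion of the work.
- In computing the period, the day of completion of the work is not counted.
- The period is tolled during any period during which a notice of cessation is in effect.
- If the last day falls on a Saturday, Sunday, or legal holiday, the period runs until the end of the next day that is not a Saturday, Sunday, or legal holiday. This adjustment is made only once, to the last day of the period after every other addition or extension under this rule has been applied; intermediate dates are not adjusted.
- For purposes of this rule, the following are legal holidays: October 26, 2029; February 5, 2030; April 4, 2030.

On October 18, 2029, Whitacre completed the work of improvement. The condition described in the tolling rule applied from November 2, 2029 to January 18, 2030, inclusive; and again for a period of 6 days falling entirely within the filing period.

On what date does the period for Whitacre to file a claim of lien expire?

April 22, 2030

102 days after October 18, 2029 is January 28, 2030.
From November 2, 2029 through January 18, 2030 inclusive is 78 days; tolling adds 78 days: January 28, 2030 + 78 days = April 16, 2030.
Tolling adds 6 days: April 16, 2030 + 6 days = April 22, 2030.
April 22, 2030 is a Monday and not a legal holiday, so no extension applies.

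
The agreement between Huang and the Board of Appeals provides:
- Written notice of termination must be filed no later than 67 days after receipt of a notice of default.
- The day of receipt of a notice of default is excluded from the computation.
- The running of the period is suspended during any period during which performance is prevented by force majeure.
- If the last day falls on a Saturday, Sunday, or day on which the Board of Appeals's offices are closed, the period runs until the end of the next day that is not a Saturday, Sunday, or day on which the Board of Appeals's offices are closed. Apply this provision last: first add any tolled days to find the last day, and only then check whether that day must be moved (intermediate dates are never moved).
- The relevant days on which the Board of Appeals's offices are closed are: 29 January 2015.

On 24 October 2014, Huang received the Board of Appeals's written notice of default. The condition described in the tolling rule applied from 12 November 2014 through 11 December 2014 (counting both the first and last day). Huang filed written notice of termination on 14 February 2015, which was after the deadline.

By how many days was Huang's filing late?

15 days

67 days after 24 October 2014 is December 30, 2014.
From November 12, 2014 through December 11, 2014 inclusive is 30 days; tolling adds 30 days: December 30, 2014 + 30 days = January 29, 2015.
January 29, 2015 is a listed holiday. The next qualifying day is January 30, 2015.
The deadline is January 30, 2015; from January 30, 2015 to February 14, 2015 is 15 days.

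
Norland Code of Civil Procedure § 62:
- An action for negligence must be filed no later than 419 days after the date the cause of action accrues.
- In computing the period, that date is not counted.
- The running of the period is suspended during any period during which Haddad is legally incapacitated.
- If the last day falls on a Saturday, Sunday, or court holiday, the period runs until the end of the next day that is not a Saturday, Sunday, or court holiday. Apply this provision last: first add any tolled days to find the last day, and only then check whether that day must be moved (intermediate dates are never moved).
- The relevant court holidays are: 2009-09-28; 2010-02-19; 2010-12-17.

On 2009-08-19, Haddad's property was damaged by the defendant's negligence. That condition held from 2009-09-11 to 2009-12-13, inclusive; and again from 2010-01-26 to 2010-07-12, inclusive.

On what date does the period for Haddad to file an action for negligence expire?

July 1, 2011

419 days after 2009-08-19 is October 12, 2010.
From September 11, 2009 through December 13, 2009 inclusive is 94 days; tolling adds 94 days: October 12, 2010 + 94 days = January 14, 2011.
From January 26, 2010 through July 12, 2010 inclusive is 168 days; tolling adds 168 days: January 14, 2011 + 168 days = July 1, 2011.
July 1, 2011 is a Friday and not a court holiday, so no extension applies.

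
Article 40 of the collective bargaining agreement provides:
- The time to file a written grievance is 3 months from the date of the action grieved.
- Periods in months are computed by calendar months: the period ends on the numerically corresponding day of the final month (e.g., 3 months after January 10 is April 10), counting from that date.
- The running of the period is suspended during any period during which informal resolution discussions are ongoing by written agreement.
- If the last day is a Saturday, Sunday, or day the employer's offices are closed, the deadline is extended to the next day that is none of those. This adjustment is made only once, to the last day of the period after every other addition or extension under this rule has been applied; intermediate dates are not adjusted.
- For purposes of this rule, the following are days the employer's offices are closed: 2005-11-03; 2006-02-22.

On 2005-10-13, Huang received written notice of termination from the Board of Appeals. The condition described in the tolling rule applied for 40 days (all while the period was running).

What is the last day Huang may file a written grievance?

February 23, 2006

3 months after 2005-10-13 is January 13, 2006.
Tolling adds 40 days: January 13, 2006 + 40 days = February 22, 2006.
February 22, 2006 is a listed holiday. The next qualifying day is February 23, 2006.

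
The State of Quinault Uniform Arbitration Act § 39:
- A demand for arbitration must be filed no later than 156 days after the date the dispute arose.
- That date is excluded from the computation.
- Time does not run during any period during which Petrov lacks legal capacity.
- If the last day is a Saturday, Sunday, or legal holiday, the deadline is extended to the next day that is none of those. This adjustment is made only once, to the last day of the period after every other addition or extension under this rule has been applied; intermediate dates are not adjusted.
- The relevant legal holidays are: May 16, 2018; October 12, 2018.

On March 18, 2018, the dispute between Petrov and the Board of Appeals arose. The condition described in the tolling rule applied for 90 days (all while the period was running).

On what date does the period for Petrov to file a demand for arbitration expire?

November 19, 2018

156 days after March 18, 2018 is August 21, 2018.
Tolling adds 90 days: August 21, 2018 + 90 days = November 19, 2018.
November 19, 2018 is a Monday and not a legal holiday, so no extension applies.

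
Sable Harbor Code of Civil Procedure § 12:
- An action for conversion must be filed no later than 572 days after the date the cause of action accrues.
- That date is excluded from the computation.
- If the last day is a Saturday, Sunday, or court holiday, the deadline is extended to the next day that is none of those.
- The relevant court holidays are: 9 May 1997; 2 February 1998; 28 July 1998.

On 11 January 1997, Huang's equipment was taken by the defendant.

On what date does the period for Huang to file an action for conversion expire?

572 days after 11 January 1997 is August 6, 1998.
August 6, 1998 is a Thursday and not a court holiday, so no extension applies.

August 6, 1998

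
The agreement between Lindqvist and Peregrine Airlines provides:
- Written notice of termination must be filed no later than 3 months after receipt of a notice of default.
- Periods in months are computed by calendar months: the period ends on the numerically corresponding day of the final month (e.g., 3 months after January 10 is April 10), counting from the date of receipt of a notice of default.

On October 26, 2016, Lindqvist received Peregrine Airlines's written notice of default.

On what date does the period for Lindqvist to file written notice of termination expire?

January 26, 2017

3 months after October 26, 2016 is January 26, 2017.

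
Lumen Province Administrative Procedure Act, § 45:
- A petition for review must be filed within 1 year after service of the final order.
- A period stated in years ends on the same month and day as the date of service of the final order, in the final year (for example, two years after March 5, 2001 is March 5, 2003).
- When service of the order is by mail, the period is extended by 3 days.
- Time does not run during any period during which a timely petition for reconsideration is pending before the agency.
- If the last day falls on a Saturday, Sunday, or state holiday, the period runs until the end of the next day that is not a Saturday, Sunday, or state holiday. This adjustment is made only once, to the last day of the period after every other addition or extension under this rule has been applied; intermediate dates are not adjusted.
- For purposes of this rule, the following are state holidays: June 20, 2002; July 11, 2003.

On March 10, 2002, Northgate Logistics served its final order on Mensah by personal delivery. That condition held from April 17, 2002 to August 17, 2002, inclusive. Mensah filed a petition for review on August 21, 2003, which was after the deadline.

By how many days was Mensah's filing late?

38 days

1 year after March 10, 2002 is March 10, 2003.
Service was not by mail, so no mail extension applies.
From April 17, 2002 through August 17, 2002 inclusive is 123 days; tolling adds 123 days: March 10, 2003 + 123 days = July 11, 2003.
July 11, 2003 is a listed holiday; July 12, 2003 is Saturday; July 13, 2003 is Sunday. The next qualifying day is July 14, 2003.
The deadline is July 14, 2003; from July 14, 2003 to August 21, 2003 is 38 days.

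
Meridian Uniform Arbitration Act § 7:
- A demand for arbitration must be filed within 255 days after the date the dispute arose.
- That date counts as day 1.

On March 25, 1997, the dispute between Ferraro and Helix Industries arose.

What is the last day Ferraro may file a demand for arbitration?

December 4, 1997

Counting March 25, 1997 as day 1, day 255 is December 4, 1997.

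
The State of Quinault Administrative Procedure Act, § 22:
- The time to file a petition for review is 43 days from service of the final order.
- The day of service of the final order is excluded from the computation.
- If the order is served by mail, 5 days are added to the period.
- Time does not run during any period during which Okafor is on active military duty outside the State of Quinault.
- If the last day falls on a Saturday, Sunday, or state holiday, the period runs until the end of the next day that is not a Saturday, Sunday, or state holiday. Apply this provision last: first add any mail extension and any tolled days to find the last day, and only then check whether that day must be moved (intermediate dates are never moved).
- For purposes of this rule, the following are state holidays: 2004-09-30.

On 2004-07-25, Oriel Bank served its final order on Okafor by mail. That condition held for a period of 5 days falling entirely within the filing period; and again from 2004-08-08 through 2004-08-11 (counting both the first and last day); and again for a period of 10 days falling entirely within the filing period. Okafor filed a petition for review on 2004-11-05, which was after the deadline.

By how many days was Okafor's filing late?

43 days after 2004-07-25 is September 6, 2004.
Service was by mail, adding 5 days: September 6, 2004 + 5 days = September 11, 2004.
Tolling adds 5 days: September 11, 2004 + 5 days = September 16, 2004.
From August 8, 2004 through August 11, 2004 inclusive is 4 days; tolling adds 4 days: September 16, 2004 + 4 days = September 20, 2004.
Tolling adds 10 days: September 20, 2004 + 10 days = September 30, 2004.
September 30, 2004 is a listed holiday. The next qualifying day is October 1, 2004.
The deadline is October 1, 2004; from October 1, 2004 to November 5, 2004 is 35 days.

35 days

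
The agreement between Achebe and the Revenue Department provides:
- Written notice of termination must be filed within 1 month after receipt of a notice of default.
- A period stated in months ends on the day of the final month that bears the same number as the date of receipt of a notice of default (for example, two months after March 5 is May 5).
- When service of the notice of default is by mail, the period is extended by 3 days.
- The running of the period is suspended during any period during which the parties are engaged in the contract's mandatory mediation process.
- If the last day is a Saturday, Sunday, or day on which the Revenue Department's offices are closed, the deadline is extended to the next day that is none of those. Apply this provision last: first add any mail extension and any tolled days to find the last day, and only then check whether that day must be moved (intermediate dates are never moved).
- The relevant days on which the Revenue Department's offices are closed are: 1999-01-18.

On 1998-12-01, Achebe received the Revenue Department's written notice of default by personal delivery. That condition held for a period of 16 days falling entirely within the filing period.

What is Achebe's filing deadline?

1 month after 1998-12-01 is January 1, 1999.
Service was not by mail, so no mail extension applies.
Tolling adds 16 days: January 1, 1999 + 16 days = January 17, 1999.
January 17, 1999 is Sunday; January 18, 1999 is a listed holiday. The next qualifying day is January 19, 1999.

January 19, 1999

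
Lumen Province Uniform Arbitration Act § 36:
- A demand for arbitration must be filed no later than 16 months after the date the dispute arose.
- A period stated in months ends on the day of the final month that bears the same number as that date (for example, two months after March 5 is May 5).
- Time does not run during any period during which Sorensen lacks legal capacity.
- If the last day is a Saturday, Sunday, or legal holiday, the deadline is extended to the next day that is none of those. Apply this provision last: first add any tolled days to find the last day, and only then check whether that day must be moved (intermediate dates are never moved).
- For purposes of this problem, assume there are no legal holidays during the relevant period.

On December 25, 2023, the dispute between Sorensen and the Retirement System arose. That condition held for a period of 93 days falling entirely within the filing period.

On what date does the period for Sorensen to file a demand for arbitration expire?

16 months after December 25, 2023 is April 25, 2025.
Tolling adds 93 days: April 25, 2025 + 93 days = July 27, 2025.
July 27, 2025 is Sunday. The next qualifying day is July 28, 2025.

July 28, 2025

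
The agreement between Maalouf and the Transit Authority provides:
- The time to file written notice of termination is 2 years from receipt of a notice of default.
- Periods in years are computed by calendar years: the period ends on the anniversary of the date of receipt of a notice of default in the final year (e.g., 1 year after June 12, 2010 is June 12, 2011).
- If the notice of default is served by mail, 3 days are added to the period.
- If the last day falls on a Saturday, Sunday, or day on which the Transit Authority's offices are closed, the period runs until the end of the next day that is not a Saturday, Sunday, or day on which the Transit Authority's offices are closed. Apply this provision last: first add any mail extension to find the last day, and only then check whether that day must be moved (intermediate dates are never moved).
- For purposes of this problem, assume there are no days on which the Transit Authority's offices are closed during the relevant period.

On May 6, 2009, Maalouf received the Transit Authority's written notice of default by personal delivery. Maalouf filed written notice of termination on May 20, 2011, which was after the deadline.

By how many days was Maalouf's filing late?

2 years after May 6, 2009 is May 6, 2011.
Service was not by mail, so no mail extension applies.
May 6, 2011 is a Friday and not a day on which the Transit Authority's offices are closed, so no extension applies.
The deadline is May 6, 2011; from May 6, 2011 to May 20, 2011 is 14 days.

14 days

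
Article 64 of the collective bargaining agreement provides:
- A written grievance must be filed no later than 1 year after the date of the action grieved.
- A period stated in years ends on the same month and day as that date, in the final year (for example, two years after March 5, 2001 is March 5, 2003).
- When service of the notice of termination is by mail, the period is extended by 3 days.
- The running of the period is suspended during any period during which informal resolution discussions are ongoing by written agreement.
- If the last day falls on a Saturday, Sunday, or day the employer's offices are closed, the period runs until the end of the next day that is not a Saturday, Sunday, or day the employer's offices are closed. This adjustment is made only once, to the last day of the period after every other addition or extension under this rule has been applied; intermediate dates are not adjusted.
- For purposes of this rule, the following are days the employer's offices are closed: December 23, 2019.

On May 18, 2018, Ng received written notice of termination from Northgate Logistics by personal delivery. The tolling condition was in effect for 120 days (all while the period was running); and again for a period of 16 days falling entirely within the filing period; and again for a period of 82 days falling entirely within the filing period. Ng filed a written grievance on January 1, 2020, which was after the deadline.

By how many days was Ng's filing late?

8 days

1 year after May 18, 2018 is May 18, 2019.
Service was not by mail, so no mail extension applies.
Tolling adds 120 days: May 18, 2019 + 120 days = September 15, 2019.
Tolling adds 16 days: September 15, 2019 + 16 days = October 1, 2019.
Tolling adds 82 days: October 1, 2019 + 82 days = December 22, 2019.
December 22, 2019 is Sunday; December 23, 2019 is a listed holiday. The next qualifying day is December 24, 2019.
The deadline is December 24, 2019; from December 24, 2019 to January 1, 2020 is 8 days.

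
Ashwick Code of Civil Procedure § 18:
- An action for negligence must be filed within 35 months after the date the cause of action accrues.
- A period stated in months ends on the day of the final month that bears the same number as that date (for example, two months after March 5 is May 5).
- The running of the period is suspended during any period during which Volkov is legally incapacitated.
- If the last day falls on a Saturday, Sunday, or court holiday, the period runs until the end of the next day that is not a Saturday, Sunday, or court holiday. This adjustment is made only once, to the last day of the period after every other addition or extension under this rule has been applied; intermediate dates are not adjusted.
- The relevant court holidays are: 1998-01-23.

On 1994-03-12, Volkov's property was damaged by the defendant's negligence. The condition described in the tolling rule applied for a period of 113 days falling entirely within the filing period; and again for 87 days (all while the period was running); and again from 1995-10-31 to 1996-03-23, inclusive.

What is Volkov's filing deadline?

35 months after 1994-03-12 is February 12, 1997.
Tolling adds 113 days: February 12, 1997 + 113 days = June 5, 1997.
Tolling adds 87 days: June 5, 1997 + 87 days = August 31, 1997.
From October 31, 1995 through March 23, 1996 inclusive is 145 days; tolling adds 145 days: August 31, 1997 + 145 days = January 23, 1998.
January 23, 1998 is a listed holiday; January 24, 1998 is Saturday; January 25, 1998 is Sunday. The next qualifying day is January 26, 1998.

January 26, 1998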